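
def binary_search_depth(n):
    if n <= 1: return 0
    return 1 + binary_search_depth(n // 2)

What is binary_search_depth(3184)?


3184 / 2 = 1592
1592 / 2 = 796
796 / 2 = 398
398 / 2 = 199
199 / 2 = 99
99 / 2 = 49
49 / 2 = 24
24 / 2 = 12
12 / 2 = 6
6 / 2 = 3
3 / 2 = 1
Reached 1 after 11 halvings

11


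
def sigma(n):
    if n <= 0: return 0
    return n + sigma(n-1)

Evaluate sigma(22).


sigma(22)
= 22 + 21 + 20 + 19 + 18 + 17 + 16 + 15 + 14 + 13 + 12 + 11 + 10 + 9 + 8 + 7 + 6 + 5 + 4 + 3 + 2 + 1 + sigma(0)
= 22 + 21 + 20 + 19 + 18 + 17 + 16 + 15 + 14 + 13 + 12 + 11 + 10 + 9 + 8 + 7 + 6 + 5 + 4 + 3 + 2 + 1 + 0
= 253

253


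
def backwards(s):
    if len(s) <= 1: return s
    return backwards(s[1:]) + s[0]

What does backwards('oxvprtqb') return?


backwards('oxvprtqb') = backwards('xvprtqb') + 'o'
backwards('xvprtqb') = backwards('vprtqb') + 'x'
backwards('vprtqb') = backwards('prtqb') + 'v'
backwards('prtqb') = backwards('rtqb') + 'p'
backwards('rtqb') = backwards('tqb') + 'r'
backwards('tqb') = backwards('qb') + 't'
backwards('qb') = backwards('b') + 'q'
backwards('b') = 'b'  (base case)
Concatenating: 'b' + 'q' + 't' + 'r' + 'p' + 'v' + 'x' + 'o' = 'bqtrpvxo'

bqtrpvxo


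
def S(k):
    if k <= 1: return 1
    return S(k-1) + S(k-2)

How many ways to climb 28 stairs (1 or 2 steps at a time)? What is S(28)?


Building up from base cases:
S(0) = 1
S(1) = 1
S(2) = S(1) + S(0) = 1 + 1 = 2
S(3) = S(2) + S(1) = 2 + 1 = 3
S(4) = S(3) + S(2) = 3 + 2 = 5
S(5) = S(4) + S(3) = 5 + 3 = 8
S(6) = S(5) + S(4) = 8 + 5 = 13
S(7) = S(6) + S(5) = 13 + 8 = 21
S(8) = S(7) + S(6) = 21 + 13 = 34
S(9) = S(8) + S(7) = 34 + 21 = 55
S(10) = S(9) + S(8) = 55 + 34 = 89
S(11) = S(10) + S(9) = 89 + 55 = 144
S(12) = S(11) + S(10) = 144 + 89 = 233
S(13) = S(12) + S(11) = 233 + 144 = 377
S(14) = S(13) + S(12) = 377 + 233 = 610
S(15) = S(14) + S(13) = 610 + 377 = 987
S(16) = S(15) + S(14) = 987 + 610 = 1597
S(17) = S(16) + S(15) = 1597 + 987 = 2584
S(18) = S(17) + S(16) = 2584 + 1597 = 4181
S(19) = S(18) + S(17) = 4181 + 2584 = 6765
S(20) = S(19) + S(18) = 6765 + 4181 = 10946
S(21) = S(20) + S(19) = 10946 + 6765 = 17711
S(22) = S(21) + S(20) = 17711 + 10946 = 28657
S(23) = S(22) + S(21) = 28657 + 17711 = 46368
S(24) = S(23) + S(22) = 46368 + 28657 = 75025
S(25) = S(24) + S(23) = 75025 + 46368 = 121393
S(26) = S(25) + S(24) = 121393 + 75025 = 196418
S(27) = S(26) + S(25) = 196418 + 121393 = 317811
S(28) = S(27) + S(26) = 317811 + 196418 = 514229

514229


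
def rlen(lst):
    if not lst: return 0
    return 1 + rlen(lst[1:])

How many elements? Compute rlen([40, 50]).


rlen([40, 50]) = 1 + rlen([50])
rlen([50]) = 1 + rlen([])
rlen([]) = 0  (base case)
Unwinding: 1 + 1 + 0 = 2

2


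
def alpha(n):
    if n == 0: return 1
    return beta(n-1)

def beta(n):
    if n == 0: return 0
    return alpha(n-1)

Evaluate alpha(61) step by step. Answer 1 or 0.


alpha(61) = beta(60)
beta(60) = alpha(59)
alpha(59) = beta(58)
beta(58) = alpha(57)
alpha(57) = beta(56)
beta(56) = alpha(55)
alpha(55) = beta(54)
beta(54) = alpha(53)
alpha(53) = beta(52)
beta(52) = alpha(51)
alpha(51) = beta(50)
beta(50) = alpha(49)
alpha(49) = beta(48)
beta(48) = alpha(47)
alpha(47) = beta(46)
beta(46) = alpha(45)
alpha(45) = beta(44)
beta(44) = alpha(43)
alpha(43) = beta(42)
beta(42) = alpha(41)
alpha(41) = beta(40)
beta(40) = alpha(39)
alpha(39) = beta(38)
beta(38) = alpha(37)
alpha(37) = beta(36)
beta(36) = alpha(35)
alpha(35) = beta(34)
beta(34) = alpha(33)
alpha(33) = beta(32)
beta(32) = alpha(31)
alpha(31) = beta(30)
beta(30) = alpha(29)
alpha(29) = beta(28)
beta(28) = alpha(27)
alpha(27) = beta(26)
beta(26) = alpha(25)
alpha(25) = beta(24)
beta(24) = alpha(23)
alpha(23) = beta(22)
beta(22) = alpha(21)
alpha(21) = beta(20)
beta(20) = alpha(19)
alpha(19) = beta(18)
beta(18) = alpha(17)
alpha(17) = beta(16)
beta(16) = alpha(15)
alpha(15) = beta(14)
beta(14) = alpha(13)
alpha(13) = beta(12)
beta(12) = alpha(11)
alpha(11) = beta(10)
beta(10) = alpha(9)
alpha(9) = beta(8)
beta(8) = alpha(7)
alpha(7) = beta(6)
beta(6) = alpha(5)
alpha(5) = beta(4)
beta(4) = alpha(3)
alpha(3) = beta(2)
beta(2) = alpha(1)
alpha(1) = beta(0)
beta(0) = 0  (base case)
Result: 0

0


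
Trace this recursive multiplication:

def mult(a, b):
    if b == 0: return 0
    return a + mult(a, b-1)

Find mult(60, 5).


mult(60, 5) = 60 + mult(60, 4)
mult(60, 4) = 60 + mult(60, 3)
mult(60, 3) = 60 + mult(60, 2)
mult(60, 2) = 60 + mult(60, 1)
mult(60, 1) = 60 + mult(60, 0)
mult(60, 0) = 0  (base case)
Total: 60 + 60 + 60 + 60 + 60 + 0 = 300

300


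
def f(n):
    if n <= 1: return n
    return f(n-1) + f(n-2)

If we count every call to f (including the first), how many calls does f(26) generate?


Let C(n) = total calls for f(n)
C(0) = 1, C(1) = 1
C(2) = 1 + C(1) + C(0) = 1 + 1 + 1 = 3
C(3) = 1 + C(2) + C(1) = 1 + 3 + 1 = 5
C(4) = 1 + C(3) + C(2) = 1 + 5 + 3 = 9
C(5) = 1 + C(4) + C(3) = 1 + 9 + 5 = 15
C(6) = 1 + C(5) + C(4) = 1 + 15 + 9 = 25
C(7) = 1 + C(6) + C(5) = 1 + 25 + 15 = 41
C(8) = 1 + C(7) + C(6) = 1 + 41 + 25 = 67
C(9) = 1 + C(8) + C(7) = 1 + 67 + 41 = 109
C(10) = 1 + C(9) + C(8) = 1 + 109 + 67 = 177
C(11) = 1 + C(10) + C(9) = 1 + 177 + 109 = 287
C(12) = 1 + C(11) + C(10) = 1 + 287 + 177 = 465
C(13) = 1 + C(12) + C(11) = 1 + 465 + 287 = 753
C(14) = 1 + C(13) + C(12) = 1 + 753 + 465 = 1219
C(15) = 1 + C(14) + C(13) = 1 + 1219 + 753 = 1973
C(16) = 1 + C(15) + C(14) = 1 + 1973 + 1219 = 3193
C(17) = 1 + C(16) + C(15) = 1 + 3193 + 1973 = 5167
C(18) = 1 + C(17) + C(16) = 1 + 5167 + 3193 = 8361
C(19) = 1 + C(18) + C(17) = 1 + 8361 + 5167 = 13529
C(20) = 1 + C(19) + C(18) = 1 + 13529 + 8361 = 21891
C(21) = 1 + C(20) + C(19) = 1 + 21891 + 13529 = 35421
C(22) = 1 + C(21) + C(20) = 1 + 35421 + 21891 = 57313
C(23) = 1 + C(22) + C(21) = 1 + 57313 + 35421 = 92735
C(24) = 1 + C(23) + C(22) = 1 + 92735 + 57313 = 150049
C(25) = 1 + C(24) + C(23) = 1 + 150049 + 92735 = 242785
C(26) = 1 + C(25) + C(24) = 1 + 242785 + 150049 = 392835

392835


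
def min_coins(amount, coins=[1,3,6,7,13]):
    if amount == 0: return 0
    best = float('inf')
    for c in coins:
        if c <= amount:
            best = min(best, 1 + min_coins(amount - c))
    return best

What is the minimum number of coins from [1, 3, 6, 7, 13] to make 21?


Building up with DP:
min_coins(0) = 0
min_coins(1) = min(1+min_coins(0)=1+0=1) = 1
min_coins(2) = min(1+min_coins(1)=1+1=2) = 2
min_coins(3) = min(1+min_coins(2)=1+2=3, 1+min_coins(0)=1+0=1) = 1
min_coins(4) = min(1+min_coins(3)=1+1=2, 1+min_coins(1)=1+1=2) = 2
min_coins(5) = min(1+min_coins(4)=1+2=3, 1+min_coins(2)=1+2=3) = 3
min_coins(6) = min(1+min_coins(5)=1+3=4, 1+min_coins(3)=1+1=2, 1+min_coins(0)=1+0=1) = 1
min_coins(7) = min(1+min_coins(6)=1+1=2, 1+min_coins(4)=1+2=3, 1+min_coins(1)=1+1=2, 1+min_coins(0)=1+0=1) = 1
min_coins(8) = min(1+min_coins(7)=1+1=2, 1+min_coins(5)=1+3=4, 1+min_coins(2)=1+2=3, 1+min_coins(1)=1+1=2) = 2
min_coins(9) = min(1+min_coins(8)=1+2=3, 1+min_coins(6)=1+1=2, 1+min_coins(3)=1+1=2, 1+min_coins(2)=1+2=3) = 2
min_coins(10) = min(1+min_coins(9)=1+2=3, 1+min_coins(7)=1+1=2, 1+min_coins(4)=1+2=3, 1+min_coins(3)=1+1=2) = 2
min_coins(11) = min(1+min_coins(10)=1+2=3, 1+min_coins(8)=1+2=3, 1+min_coins(5)=1+3=4, 1+min_coins(4)=1+2=3) = 3
min_coins(12) = min(1+min_coins(11)=1+3=4, 1+min_coins(9)=1+2=3, 1+min_coins(6)=1+1=2, 1+min_coins(5)=1+3=4) = 2
min_coins(13) = min(1+min_coins(12)=1+2=3, 1+min_coins(10)=1+2=3, 1+min_coins(7)=1+1=2, 1+min_coins(6)=1+1=2, 1+min_coins(0)=1+0=1) = 1
min_coins(14) = min(1+min_coins(13)=1+1=2, 1+min_coins(11)=1+3=4, 1+min_coins(8)=1+2=3, 1+min_coins(7)=1+1=2, 1+min_coins(1)=1+1=2) = 2
min_coins(15) = min(1+min_coins(14)=1+2=3, 1+min_coins(12)=1+2=3, 1+min_coins(9)=1+2=3, 1+min_coins(8)=1+2=3, 1+min_coins(2)=1+2=3) = 3
min_coins(16) = min(1+min_coins(15)=1+3=4, 1+min_coins(13)=1+1=2, 1+min_coins(10)=1+2=3, 1+min_coins(9)=1+2=3, 1+min_coins(3)=1+1=2) = 2
min_coins(17) = min(1+min_coins(16)=1+2=3, 1+min_coins(14)=1+2=3, 1+min_coins(11)=1+3=4, 1+min_coins(10)=1+2=3, 1+min_coins(4)=1+2=3) = 3
min_coins(18) = min(1+min_coins(17)=1+3=4, 1+min_coins(15)=1+3=4, 1+min_coins(12)=1+2=3, 1+min_coins(11)=1+3=4, 1+min_coins(5)=1+3=4) = 3
min_coins(19) = min(1+min_coins(18)=1+3=4, 1+min_coins(16)=1+2=3, 1+min_coins(13)=1+1=2, 1+min_coins(12)=1+2=3, 1+min_coins(6)=1+1=2) = 2
min_coins(20) = min(1+min_coins(19)=1+2=3, 1+min_coins(17)=1+3=4, 1+min_coins(14)=1+2=3, 1+min_coins(13)=1+1=2, 1+min_coins(7)=1+1=2) = 2
min_coins(21) = min(1+min_coins(20)=1+2=3, 1+min_coins(18)=1+3=4, 1+min_coins(15)=1+3=4, 1+min_coins(14)=1+2=3, 1+min_coins(8)=1+2=3) = 3

3


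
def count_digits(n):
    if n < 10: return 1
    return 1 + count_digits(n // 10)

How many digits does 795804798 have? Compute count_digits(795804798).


count_digits(795804798) = 1 + count_digits(79580479)
count_digits(79580479) = 1 + count_digits(7958047)
count_digits(7958047) = 1 + count_digits(795804)
count_digits(795804) = 1 + count_digits(79580)
count_digits(79580) = 1 + count_digits(7958)
count_digits(7958) = 1 + count_digits(795)
count_digits(795) = 1 + count_digits(79)
count_digits(79) = 1 + count_digits(7)
count_digits(7) = 1  (base case: 7 < 10)
Unwinding: 1 + 1 + 1 + 1 + 1 + 1 + 1 + 1 + 1 = 9

9


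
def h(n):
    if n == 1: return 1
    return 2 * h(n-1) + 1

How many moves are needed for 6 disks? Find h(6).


h(6) = 2 * h(5) + 1
h(5) = 2 * h(4) + 1
h(4) = 2 * h(3) + 1
h(3) = 2 * h(2) + 1
h(2) = 2 * h(1) + 1
h(1) = 1  (base case)
h(2) = 2 * 1 + 1 = 3
h(3) = 2 * 3 + 1 = 7
h(4) = 2 * 7 + 1 = 15
h(5) = 2 * 15 + 1 = 31
h(6) = 2 * 31 + 1 = 63

63


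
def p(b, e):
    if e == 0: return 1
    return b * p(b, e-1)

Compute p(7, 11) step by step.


p(7, 11)
= 7 * p(7, 10)
= 7 * 7 * p(7, 9)
= 7 * 7 * 7 * p(7, 8)
= 7 * 7 * 7 * 7 * p(7, 7)
= 7 * 7 * 7 * 7 * 7 * p(7, 6)
= 7 * 7 * 7 * 7 * 7 * 7 * p(7, 5)
= 7 * 7 * 7 * 7 * 7 * 7 * 7 * p(7, 4)
= 7 * 7 * 7 * 7 * 7 * 7 * 7 * 7 * p(7, 3)
= 7 * 7 * 7 * 7 * 7 * 7 * 7 * 7 * 7 * p(7, 2)
= 7 * 7 * 7 * 7 * 7 * 7 * 7 * 7 * 7 * 7 * p(7, 1)
= 7 * 7 * 7 * 7 * 7 * 7 * 7 * 7 * 7 * 7 * 7 * p(7, 0)
= 7 * 7 * 7 * 7 * 7 * 7 * 7 * 7 * 7 * 7 * 7 * 1
= 1977326743

1977326743


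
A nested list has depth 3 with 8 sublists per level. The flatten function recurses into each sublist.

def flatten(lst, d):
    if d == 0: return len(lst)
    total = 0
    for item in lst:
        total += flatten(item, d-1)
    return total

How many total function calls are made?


At depth 0 (root): 1 call
At depth 1: each of 1 parents calls flatten on 8 children = 8 calls
At depth 2: each of 8 parents calls flatten on 8 children = 64 calls
At depth 3: each of 64 parents calls flatten on 8 children = 512 calls
Total: 1 + 8 + 64 + 512 = 585

585


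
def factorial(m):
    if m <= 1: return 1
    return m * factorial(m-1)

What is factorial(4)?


factorial(4)
= 4 * factorial(3)
= 4 * 3 * factorial(2)
= 4 * 3 * 2 * factorial(1)
= 4 * 3 * 2 * 1
= 24

24


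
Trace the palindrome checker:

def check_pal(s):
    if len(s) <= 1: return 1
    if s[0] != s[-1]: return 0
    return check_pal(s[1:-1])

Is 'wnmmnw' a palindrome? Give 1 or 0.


check_pal('wnmmnw'): s[0]='w' == s[-1]='w' -> check check_pal('nmmn')
check_pal('nmmn'): s[0]='n' == s[-1]='n' -> check check_pal('mm')
check_pal('mm'): s[0]='m' == s[-1]='m' -> check check_pal('')
check_pal(''): len <= 1 -> return 1  (base case)
Result: 1 (palindrome)

1


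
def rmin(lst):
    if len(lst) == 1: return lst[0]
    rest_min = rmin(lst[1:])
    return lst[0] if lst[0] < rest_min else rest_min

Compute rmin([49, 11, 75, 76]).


rmin([49, 11, 75, 76]): compare 49 with rmin([11, 75, 76])
rmin([11, 75, 76]): compare 11 with rmin([75, 76])
rmin([75, 76]): compare 75 with rmin([76])
rmin([76]) = 76  (base case)
Compare 75 with 76 -> 75
Compare 11 with 75 -> 11
Compare 49 with 11 -> 11

11


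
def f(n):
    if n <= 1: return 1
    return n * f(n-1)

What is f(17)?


f(17)
= 17 * f(16)
= 17 * 16 * f(15)
= 17 * 16 * 15 * f(14)
= 17 * 16 * 15 * 14 * f(13)
= 17 * 16 * 15 * 14 * 13 * f(12)
= 17 * 16 * 15 * 14 * 13 * 12 * f(11)
= 17 * 16 * 15 * 14 * 13 * 12 * 11 * f(10)
= 17 * 16 * 15 * 14 * 13 * 12 * 11 * 10 * f(9)
= 17 * 16 * 15 * 14 * 13 * 12 * 11 * 10 * 9 * f(8)
= 17 * 16 * 15 * 14 * 13 * 12 * 11 * 10 * 9 * 8 * f(7)
= 17 * 16 * 15 * 14 * 13 * 12 * 11 * 10 * 9 * 8 * 7 * f(6)
= 17 * 16 * 15 * 14 * 13 * 12 * 11 * 10 * 9 * 8 * 7 * 6 * f(5)
= 17 * 16 * 15 * 14 * 13 * 12 * 11 * 10 * 9 * 8 * 7 * 6 * 5 * f(4)
= 17 * 16 * 15 * 14 * 13 * 12 * 11 * 10 * 9 * 8 * 7 * 6 * 5 * 4 * f(3)
= 17 * 16 * 15 * 14 * 13 * 12 * 11 * 10 * 9 * 8 * 7 * 6 * 5 * 4 * 3 * f(2)
= 17 * 16 * 15 * 14 * 13 * 12 * 11 * 10 * 9 * 8 * 7 * 6 * 5 * 4 * 3 * 2 * f(1)
= 17 * 16 * 15 * 14 * 13 * 12 * 11 * 10 * 9 * 8 * 7 * 6 * 5 * 4 * 3 * 2 * 1
= 355687428096000

355687428096000


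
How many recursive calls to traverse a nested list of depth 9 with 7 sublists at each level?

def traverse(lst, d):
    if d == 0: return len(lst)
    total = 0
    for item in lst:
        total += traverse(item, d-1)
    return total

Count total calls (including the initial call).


At depth 0 (root): 1 call
At depth 1: each of 1 parents calls traverse on 7 children = 7 calls
At depth 2: each of 7 parents calls traverse on 7 children = 49 calls
At depth 3: each of 49 parents calls traverse on 7 children = 343 calls
At depth 4: each of 343 parents calls traverse on 7 children = 2401 calls
At depth 5: each of 2401 parents calls traverse on 7 children = 16807 calls
At depth 6: each of 16807 parents calls traverse on 7 children = 117649 calls
At depth 7: each of 117649 parents calls traverse on 7 children = 823543 calls
At depth 8: each of 823543 parents calls traverse on 7 children = 5764801 calls
At depth 9: each of 5764801 parents calls traverse on 7 children = 40353607 calls
Total: 1 + 7 + 49 + 343 + 2401 + 16807 + 117649 + 823543 + 5764801 + 40353607 = 47079208

47079208


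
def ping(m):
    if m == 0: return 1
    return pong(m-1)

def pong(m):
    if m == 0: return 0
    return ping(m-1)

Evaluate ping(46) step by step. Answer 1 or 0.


ping(46) = pong(45)
pong(45) = ping(44)
ping(44) = pong(43)
pong(43) = ping(42)
ping(42) = pong(41)
pong(41) = ping(40)
ping(40) = pong(39)
pong(39) = ping(38)
ping(38) = pong(37)
pong(37) = ping(36)
ping(36) = pong(35)
pong(35) = ping(34)
ping(34) = pong(33)
pong(33) = ping(32)
ping(32) = pong(31)
pong(31) = ping(30)
ping(30) = pong(29)
pong(29) = ping(28)
ping(28) = pong(27)
pong(27) = ping(26)
ping(26) = pong(25)
pong(25) = ping(24)
ping(24) = pong(23)
pong(23) = ping(22)
ping(22) = pong(21)
pong(21) = ping(20)
ping(20) = pong(19)
pong(19) = ping(18)
ping(18) = pong(17)
pong(17) = ping(16)
ping(16) = pong(15)
pong(15) = ping(14)
ping(14) = pong(13)
pong(13) = ping(12)
ping(12) = pong(11)
pong(11) = ping(10)
ping(10) = pong(9)
pong(9) = ping(8)
ping(8) = pong(7)
pong(7) = ping(6)
ping(6) = pong(5)
pong(5) = ping(4)
ping(4) = pong(3)
pong(3) = ping(2)
ping(2) = pong(1)
pong(1) = ping(0)
ping(0) = 1  (base case)
Result: 1

1


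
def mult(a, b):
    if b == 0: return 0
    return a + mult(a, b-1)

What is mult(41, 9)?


mult(41, 9) = 41 + mult(41, 8)
mult(41, 8) = 41 + mult(41, 7)
mult(41, 7) = 41 + mult(41, 6)
mult(41, 6) = 41 + mult(41, 5)
mult(41, 5) = 41 + mult(41, 4)
mult(41, 4) = 41 + mult(41, 3)
mult(41, 3) = 41 + mult(41, 2)
mult(41, 2) = 41 + mult(41, 1)
mult(41, 1) = 41 + mult(41, 0)
mult(41, 0) = 0  (base case)
Total: 41 + 41 + 41 + 41 + 41 + 41 + 41 + 41 + 41 + 0 = 369

369


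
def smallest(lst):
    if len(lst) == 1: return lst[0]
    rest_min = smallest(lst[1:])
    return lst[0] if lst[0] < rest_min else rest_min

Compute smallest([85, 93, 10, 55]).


smallest([85, 93, 10, 55]): compare 85 with smallest([93, 10, 55])
smallest([93, 10, 55]): compare 93 with smallest([10, 55])
smallest([10, 55]): compare 10 with smallest([55])
smallest([55]) = 55  (base case)
Compare 10 with 55 -> 10
Compare 93 with 10 -> 10
Compare 85 with 10 -> 10

10


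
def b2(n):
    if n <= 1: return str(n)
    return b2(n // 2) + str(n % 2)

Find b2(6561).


b2(6561) = b2(3280) + '1'
b2(3280) = b2(1640) + '0'
b2(1640) = b2(820) + '0'
b2(820) = b2(410) + '0'
b2(410) = b2(205) + '0'
b2(205) = b2(102) + '1'
b2(102) = b2(51) + '0'
b2(51) = b2(25) + '1'
b2(25) = b2(12) + '1'
b2(12) = b2(6) + '0'
b2(6) = b2(3) + '0'
b2(3) = b2(1) + '1'
b2(1) = '1'  (base case)
Concatenating: '1' + '1' + '0' + '0' + '1' + '1' + '0' + '1' + '0' + '0' + '0' + '0' + '1' = '1100110100001'

1100110100001


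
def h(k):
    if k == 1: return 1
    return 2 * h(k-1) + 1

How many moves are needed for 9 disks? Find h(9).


h(9) = 2 * h(8) + 1
h(8) = 2 * h(7) + 1
h(7) = 2 * h(6) + 1
h(6) = 2 * h(5) + 1
h(5) = 2 * h(4) + 1
h(4) = 2 * h(3) + 1
h(3) = 2 * h(2) + 1
h(2) = 2 * h(1) + 1
h(1) = 1  (base case)
h(2) = 2 * 1 + 1 = 3
h(3) = 2 * 3 + 1 = 7
h(4) = 2 * 7 + 1 = 15
h(5) = 2 * 15 + 1 = 31
h(6) = 2 * 31 + 1 = 63
h(7) = 2 * 63 + 1 = 127
h(8) = 2 * 127 + 1 = 255
h(9) = 2 * 255 + 1 = 511

511


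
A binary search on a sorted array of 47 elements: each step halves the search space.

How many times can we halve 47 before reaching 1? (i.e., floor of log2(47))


47 / 2 = 23
23 / 2 = 11
11 / 2 = 5
5 / 2 = 2
2 / 2 = 1
Reached 1 after 5 halvings

5


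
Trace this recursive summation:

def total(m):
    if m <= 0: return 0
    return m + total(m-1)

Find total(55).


total(55)
= 55 + 54 + 53 + 52 + 51 + 50 + 49 + 48 + 47 + 46 + 45 + 44 + 43 + 42 + 41 + 40 + 39 + 38 + 37 + 36 + 35 + 34 + 33 + 32 + 31 + 30 + 29 + 28 + 27 + 26 + 25 + 24 + 23 + 22 + 21 + 20 + 19 + 18 + 17 + 16 + 15 + 14 + 13 + 12 + 11 + 10 + 9 + 8 + 7 + 6 + 5 + 4 + 3 + 2 + 1 + total(0)
= 55 + 54 + 53 + 52 + 51 + 50 + 49 + 48 + 47 + 46 + 45 + 44 + 43 + 42 + 41 + 40 + 39 + 38 + 37 + 36 + 35 + 34 + 33 + 32 + 31 + 30 + 29 + 28 + 27 + 26 + 25 + 24 + 23 + 22 + 21 + 20 + 19 + 18 + 17 + 16 + 15 + 14 + 13 + 12 + 11 + 10 + 9 + 8 + 7 + 6 + 5 + 4 + 3 + 2 + 1 + 0
= 1540

1540


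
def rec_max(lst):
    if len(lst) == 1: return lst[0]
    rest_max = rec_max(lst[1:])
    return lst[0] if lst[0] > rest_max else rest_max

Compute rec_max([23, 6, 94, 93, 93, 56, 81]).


rec_max([23, 6, 94, 93, 93, 56, 81]): compare 23 with rec_max([6, 94, 93, 93, 56, 81])
rec_max([6, 94, 93, 93, 56, 81]): compare 6 with rec_max([94, 93, 93, 56, 81])
rec_max([94, 93, 93, 56, 81]): compare 94 with rec_max([93, 93, 56, 81])
rec_max([93, 93, 56, 81]): compare 93 with rec_max([93, 56, 81])
rec_max([93, 56, 81]): compare 93 with rec_max([56, 81])
rec_max([56, 81]): compare 56 with rec_max([81])
rec_max([81]) = 81  (base case)
Compare 56 with 81 -> 81
Compare 93 with 81 -> 93
Compare 93 with 93 -> 93
Compare 94 with 93 -> 94
Compare 6 with 94 -> 94
Compare 23 with 94 -> 94

94


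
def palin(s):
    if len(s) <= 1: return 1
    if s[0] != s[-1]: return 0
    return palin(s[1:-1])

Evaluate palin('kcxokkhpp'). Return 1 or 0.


palin('kcxokkhpp'): s[0]='k' != s[-1]='p' -> return 0
Result: 0 (not a palindrome)

0


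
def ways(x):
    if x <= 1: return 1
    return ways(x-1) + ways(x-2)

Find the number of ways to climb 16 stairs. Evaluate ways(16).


Building up from base cases:
ways(0) = 1
ways(1) = 1
ways(2) = ways(1) + ways(0) = 1 + 1 = 2
ways(3) = ways(2) + ways(1) = 2 + 1 = 3
ways(4) = ways(3) + ways(2) = 3 + 2 = 5
ways(5) = ways(4) + ways(3) = 5 + 3 = 8
ways(6) = ways(5) + ways(4) = 8 + 5 = 13
ways(7) = ways(6) + ways(5) = 13 + 8 = 21
ways(8) = ways(7) + ways(6) = 21 + 13 = 34
ways(9) = ways(8) + ways(7) = 34 + 21 = 55
ways(10) = ways(9) + ways(8) = 55 + 34 = 89
ways(11) = ways(10) + ways(9) = 89 + 55 = 144
ways(12) = ways(11) + ways(10) = 144 + 89 = 233
ways(13) = ways(12) + ways(11) = 233 + 144 = 377
ways(14) = ways(13) + ways(12) = 377 + 233 = 610
ways(15) = ways(14) + ways(13) = 610 + 377 = 987
ways(16) = ways(15) + ways(14) = 987 + 610 = 1597

1597


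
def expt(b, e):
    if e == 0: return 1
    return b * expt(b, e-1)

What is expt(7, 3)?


expt(7, 3)
= 7 * expt(7, 2)
= 7 * 7 * expt(7, 1)
= 7 * 7 * 7 * expt(7, 0)
= 7 * 7 * 7 * 1
= 343

343


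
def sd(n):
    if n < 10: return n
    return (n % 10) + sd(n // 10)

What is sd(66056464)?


sd(66056464) = 4 + sd(6605646)
sd(6605646) = 6 + sd(660564)
sd(660564) = 4 + sd(66056)
sd(66056) = 6 + sd(6605)
sd(6605) = 5 + sd(660)
sd(660) = 0 + sd(66)
sd(66) = 6 + sd(6)
sd(6) = 6  (base case)
Total: 4 + 6 + 4 + 6 + 5 + 0 + 6 + 6 = 37

37


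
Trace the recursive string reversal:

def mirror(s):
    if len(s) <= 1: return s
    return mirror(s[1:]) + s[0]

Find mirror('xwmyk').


mirror('xwmyk') = mirror('wmyk') + 'x'
mirror('wmyk') = mirror('myk') + 'w'
mirror('myk') = mirror('yk') + 'm'
mirror('yk') = mirror('k') + 'y'
mirror('k') = 'k'  (base case)
Concatenating: 'k' + 'y' + 'm' + 'w' + 'x' = 'kymwx'

kymwx


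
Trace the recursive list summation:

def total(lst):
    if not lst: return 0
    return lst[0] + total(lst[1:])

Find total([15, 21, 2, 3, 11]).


total([15, 21, 2, 3, 11]) = 15 + total([21, 2, 3, 11])
total([21, 2, 3, 11]) = 21 + total([2, 3, 11])
total([2, 3, 11]) = 2 + total([3, 11])
total([3, 11]) = 3 + total([11])
total([11]) = 11 + total([])
total([]) = 0  (base case)
Total: 15 + 21 + 2 + 3 + 11 + 0 = 52

52


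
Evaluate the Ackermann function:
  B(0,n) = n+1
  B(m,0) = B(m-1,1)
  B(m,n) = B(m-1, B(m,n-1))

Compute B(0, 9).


B(0, 9) = 10
Result: B(0, 9) = 10

10


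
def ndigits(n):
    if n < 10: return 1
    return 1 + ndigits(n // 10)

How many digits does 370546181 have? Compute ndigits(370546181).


ndigits(370546181) = 1 + ndigits(37054618)
ndigits(37054618) = 1 + ndigits(3705461)
ndigits(3705461) = 1 + ndigits(370546)
ndigits(370546) = 1 + ndigits(37054)
ndigits(37054) = 1 + ndigits(3705)
ndigits(3705) = 1 + ndigits(370)
ndigits(370) = 1 + ndigits(37)
ndigits(37) = 1 + ndigits(3)
ndigits(3) = 1  (base case: 3 < 10)
Unwinding: 1 + 1 + 1 + 1 + 1 + 1 + 1 + 1 + 1 = 9

9


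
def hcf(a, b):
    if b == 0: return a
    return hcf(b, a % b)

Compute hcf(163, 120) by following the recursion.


hcf(163, 120) = hcf(120, 43)
hcf(120, 43) = hcf(43, 34)
hcf(43, 34) = hcf(34, 9)
hcf(34, 9) = hcf(9, 7)
hcf(9, 7) = hcf(7, 2)
hcf(7, 2) = hcf(2, 1)
hcf(2, 1) = hcf(1, 0)
hcf(1, 0) = 1  (base case)

1


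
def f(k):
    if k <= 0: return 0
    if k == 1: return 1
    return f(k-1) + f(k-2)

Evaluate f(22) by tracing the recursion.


Computing f(22) bottom-up:
f(0) = 0
f(1) = 1
f(2) = f(1) + f(0) = 1 + 0 = 1
f(3) = f(2) + f(1) = 1 + 1 = 2
f(4) = f(3) + f(2) = 2 + 1 = 3
f(5) = f(4) + f(3) = 3 + 2 = 5
f(6) = f(5) + f(4) = 5 + 3 = 8
f(7) = f(6) + f(5) = 8 + 5 = 13
f(8) = f(7) + f(6) = 13 + 8 = 21
f(9) = f(8) + f(7) = 21 + 13 = 34
f(10) = f(9) + f(8) = 34 + 21 = 55
f(11) = f(10) + f(9) = 55 + 34 = 89
f(12) = f(11) + f(10) = 89 + 55 = 144
f(13) = f(12) + f(11) = 144 + 89 = 233
f(14) = f(13) + f(12) = 233 + 144 = 377
f(15) = f(14) + f(13) = 377 + 233 = 610
f(16) = f(15) + f(14) = 610 + 377 = 987
f(17) = f(16) + f(15) = 987 + 610 = 1597
f(18) = f(17) + f(16) = 1597 + 987 = 2584
f(19) = f(18) + f(17) = 2584 + 1597 = 4181
f(20) = f(19) + f(18) = 4181 + 2584 = 6765
f(21) = f(20) + f(19) = 6765 + 4181 = 10946
f(22) = f(21) + f(20) = 10946 + 6765 = 17711

17711


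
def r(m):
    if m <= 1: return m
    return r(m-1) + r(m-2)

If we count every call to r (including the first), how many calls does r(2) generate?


Let C(n) = total calls for r(n)
C(0) = 1, C(1) = 1
C(2) = 1 + C(1) + C(0) = 1 + 1 + 1 = 3

3


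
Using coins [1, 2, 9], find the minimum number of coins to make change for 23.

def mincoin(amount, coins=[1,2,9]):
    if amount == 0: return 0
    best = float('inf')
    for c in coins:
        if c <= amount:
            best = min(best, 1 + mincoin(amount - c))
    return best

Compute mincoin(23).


Building up with DP:
mincoin(0) = 0
mincoin(1) = min(1+mincoin(0)=1+0=1) = 1
mincoin(2) = min(1+mincoin(1)=1+1=2, 1+mincoin(0)=1+0=1) = 1
mincoin(3) = min(1+mincoin(2)=1+1=2, 1+mincoin(1)=1+1=2) = 2
mincoin(4) = min(1+mincoin(3)=1+2=3, 1+mincoin(2)=1+1=2) = 2
mincoin(5) = min(1+mincoin(4)=1+2=3, 1+mincoin(3)=1+2=3) = 3
mincoin(6) = min(1+mincoin(5)=1+3=4, 1+mincoin(4)=1+2=3) = 3
mincoin(7) = min(1+mincoin(6)=1+3=4, 1+mincoin(5)=1+3=4) = 4
mincoin(8) = min(1+mincoin(7)=1+4=5, 1+mincoin(6)=1+3=4) = 4
mincoin(9) = min(1+mincoin(8)=1+4=5, 1+mincoin(7)=1+4=5, 1+mincoin(0)=1+0=1) = 1
mincoin(10) = min(1+mincoin(9)=1+1=2, 1+mincoin(8)=1+4=5, 1+mincoin(1)=1+1=2) = 2
mincoin(11) = min(1+mincoin(10)=1+2=3, 1+mincoin(9)=1+1=2, 1+mincoin(2)=1+1=2) = 2
mincoin(12) = min(1+mincoin(11)=1+2=3, 1+mincoin(10)=1+2=3, 1+mincoin(3)=1+2=3) = 3
mincoin(13) = min(1+mincoin(12)=1+3=4, 1+mincoin(11)=1+2=3, 1+mincoin(4)=1+2=3) = 3
mincoin(14) = min(1+mincoin(13)=1+3=4, 1+mincoin(12)=1+3=4, 1+mincoin(5)=1+3=4) = 4
mincoin(15) = min(1+mincoin(14)=1+4=5, 1+mincoin(13)=1+3=4, 1+mincoin(6)=1+3=4) = 4
mincoin(16) = min(1+mincoin(15)=1+4=5, 1+mincoin(14)=1+4=5, 1+mincoin(7)=1+4=5) = 5
mincoin(17) = min(1+mincoin(16)=1+5=6, 1+mincoin(15)=1+4=5, 1+mincoin(8)=1+4=5) = 5
mincoin(18) = min(1+mincoin(17)=1+5=6, 1+mincoin(16)=1+5=6, 1+mincoin(9)=1+1=2) = 2
mincoin(19) = min(1+mincoin(18)=1+2=3, 1+mincoin(17)=1+5=6, 1+mincoin(10)=1+2=3) = 3
mincoin(20) = min(1+mincoin(19)=1+3=4, 1+mincoin(18)=1+2=3, 1+mincoin(11)=1+2=3) = 3
mincoin(21) = min(1+mincoin(20)=1+3=4, 1+mincoin(19)=1+3=4, 1+mincoin(12)=1+3=4) = 4
mincoin(22) = min(1+mincoin(21)=1+4=5, 1+mincoin(20)=1+3=4, 1+mincoin(13)=1+3=4) = 4
mincoin(23) = min(1+mincoin(22)=1+4=5, 1+mincoin(21)=1+4=5, 1+mincoin(14)=1+4=5) = 5

5


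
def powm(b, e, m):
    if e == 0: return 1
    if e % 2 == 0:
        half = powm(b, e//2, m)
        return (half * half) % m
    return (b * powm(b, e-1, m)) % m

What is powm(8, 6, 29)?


powm(8, 6, 29): e is even, compute powm(8, 3, 29)
  powm(8, 3, 29): e is odd, compute powm(8, 2, 29)
    powm(8, 2, 29): e is even, compute powm(8, 1, 29)
      powm(8, 1, 29): e is odd, compute powm(8, 0, 29)
        powm(8, 0, 29) = 1
      (8 * 1) % 29 = 8
    half=8, (8*8) % 29 = 6
  (8 * 6) % 29 = 19
half=19, (19*19) % 29 = 13

13


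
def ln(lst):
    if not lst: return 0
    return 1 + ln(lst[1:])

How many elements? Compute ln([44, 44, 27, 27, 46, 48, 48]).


ln([44, 44, 27, 27, 46, 48, 48]) = 1 + ln([44, 27, 27, 46, 48, 48])
ln([44, 27, 27, 46, 48, 48]) = 1 + ln([27, 27, 46, 48, 48])
ln([27, 27, 46, 48, 48]) = 1 + ln([27, 46, 48, 48])
ln([27, 46, 48, 48]) = 1 + ln([46, 48, 48])
ln([46, 48, 48]) = 1 + ln([48, 48])
ln([48, 48]) = 1 + ln([48])
ln([48]) = 1 + ln([])
ln([]) = 0  (base case)
Unwinding: 1 + 1 + 1 + 1 + 1 + 1 + 1 + 0 = 7

7


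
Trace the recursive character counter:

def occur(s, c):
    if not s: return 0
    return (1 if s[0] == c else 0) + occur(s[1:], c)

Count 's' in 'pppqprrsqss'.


s[0]='p' != 's' -> 0
s[0]='p' != 's' -> 0
s[0]='p' != 's' -> 0
s[0]='q' != 's' -> 0
s[0]='p' != 's' -> 0
s[0]='r' != 's' -> 0
s[0]='r' != 's' -> 0
s[0]='s' == 's' -> 1
s[0]='q' != 's' -> 0
s[0]='s' == 's' -> 1
s[0]='s' == 's' -> 1
Sum: 0 + 0 + 0 + 0 + 0 + 0 + 0 + 1 + 0 + 1 + 1 = 3

3


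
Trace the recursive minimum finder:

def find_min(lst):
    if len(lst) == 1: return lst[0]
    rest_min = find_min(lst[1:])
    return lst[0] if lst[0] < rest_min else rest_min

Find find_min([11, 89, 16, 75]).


find_min([11, 89, 16, 75]): compare 11 with find_min([89, 16, 75])
find_min([89, 16, 75]): compare 89 with find_min([16, 75])
find_min([16, 75]): compare 16 with find_min([75])
find_min([75]) = 75  (base case)
Compare 16 with 75 -> 16
Compare 89 with 16 -> 16
Compare 11 with 16 -> 11

11


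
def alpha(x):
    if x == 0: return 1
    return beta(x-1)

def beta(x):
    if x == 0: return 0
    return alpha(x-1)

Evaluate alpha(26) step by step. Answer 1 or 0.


alpha(26) = beta(25)
beta(25) = alpha(24)
alpha(24) = beta(23)
beta(23) = alpha(22)
alpha(22) = beta(21)
beta(21) = alpha(20)
alpha(20) = beta(19)
beta(19) = alpha(18)
alpha(18) = beta(17)
beta(17) = alpha(16)
alpha(16) = beta(15)
beta(15) = alpha(14)
alpha(14) = beta(13)
beta(13) = alpha(12)
alpha(12) = beta(11)
beta(11) = alpha(10)
alpha(10) = beta(9)
beta(9) = alpha(8)
alpha(8) = beta(7)
beta(7) = alpha(6)
alpha(6) = beta(5)
beta(5) = alpha(4)
alpha(4) = beta(3)
beta(3) = alpha(2)
alpha(2) = beta(1)
beta(1) = alpha(0)
alpha(0) = 1  (base case)
Result: 1

1


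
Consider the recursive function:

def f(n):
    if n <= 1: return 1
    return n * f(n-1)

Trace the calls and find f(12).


f(12)
= 12 * f(11)
= 12 * 11 * f(10)
= 12 * 11 * 10 * f(9)
= 12 * 11 * 10 * 9 * f(8)
= 12 * 11 * 10 * 9 * 8 * f(7)
= 12 * 11 * 10 * 9 * 8 * 7 * f(6)
= 12 * 11 * 10 * 9 * 8 * 7 * 6 * f(5)
= 12 * 11 * 10 * 9 * 8 * 7 * 6 * 5 * f(4)
= 12 * 11 * 10 * 9 * 8 * 7 * 6 * 5 * 4 * f(3)
= 12 * 11 * 10 * 9 * 8 * 7 * 6 * 5 * 4 * 3 * f(2)
= 12 * 11 * 10 * 9 * 8 * 7 * 6 * 5 * 4 * 3 * 2 * f(1)
= 12 * 11 * 10 * 9 * 8 * 7 * 6 * 5 * 4 * 3 * 2 * 1
= 479001600

479001600


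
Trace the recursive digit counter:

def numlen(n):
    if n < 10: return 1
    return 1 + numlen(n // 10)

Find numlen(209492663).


numlen(209492663) = 1 + numlen(20949266)
numlen(20949266) = 1 + numlen(2094926)
numlen(2094926) = 1 + numlen(209492)
numlen(209492) = 1 + numlen(20949)
numlen(20949) = 1 + numlen(2094)
numlen(2094) = 1 + numlen(209)
numlen(209) = 1 + numlen(20)
numlen(20) = 1 + numlen(2)
numlen(2) = 1  (base case: 2 < 10)
Unwinding: 1 + 1 + 1 + 1 + 1 + 1 + 1 + 1 + 1 = 9

9


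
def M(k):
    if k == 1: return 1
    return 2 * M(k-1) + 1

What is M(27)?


M(27) = 2 * M(26) + 1
M(26) = 2 * M(25) + 1
M(25) = 2 * M(24) + 1
M(24) = 2 * M(23) + 1
M(23) = 2 * M(22) + 1
M(22) = 2 * M(21) + 1
M(21) = 2 * M(20) + 1
M(20) = 2 * M(19) + 1
M(19) = 2 * M(18) + 1
M(18) = 2 * M(17) + 1
M(17) = 2 * M(16) + 1
M(16) = 2 * M(15) + 1
M(15) = 2 * M(14) + 1
M(14) = 2 * M(13) + 1
M(13) = 2 * M(12) + 1
M(12) = 2 * M(11) + 1
M(11) = 2 * M(10) + 1
M(10) = 2 * M(9) + 1
M(9) = 2 * M(8) + 1
M(8) = 2 * M(7) + 1
M(7) = 2 * M(6) + 1
M(6) = 2 * M(5) + 1
M(5) = 2 * M(4) + 1
M(4) = 2 * M(3) + 1
M(3) = 2 * M(2) + 1
M(2) = 2 * M(1) + 1
M(1) = 1  (base case)
M(2) = 2 * 1 + 1 = 3
M(3) = 2 * 3 + 1 = 7
M(4) = 2 * 7 + 1 = 15
M(5) = 2 * 15 + 1 = 31
M(6) = 2 * 31 + 1 = 63
M(7) = 2 * 63 + 1 = 127
M(8) = 2 * 127 + 1 = 255
M(9) = 2 * 255 + 1 = 511
M(10) = 2 * 511 + 1 = 1023
M(11) = 2 * 1023 + 1 = 2047
M(12) = 2 * 2047 + 1 = 4095
M(13) = 2 * 4095 + 1 = 8191
M(14) = 2 * 8191 + 1 = 16383
M(15) = 2 * 16383 + 1 = 32767
M(16) = 2 * 32767 + 1 = 65535
M(17) = 2 * 65535 + 1 = 131071
M(18) = 2 * 131071 + 1 = 262143
M(19) = 2 * 262143 + 1 = 524287
M(20) = 2 * 524287 + 1 = 1048575
M(21) = 2 * 1048575 + 1 = 2097151
M(22) = 2 * 2097151 + 1 = 4194303
M(23) = 2 * 4194303 + 1 = 8388607
M(24) = 2 * 8388607 + 1 = 16777215
M(25) = 2 * 16777215 + 1 = 33554431
M(26) = 2 * 33554431 + 1 = 67108863
M(27) = 2 * 67108863 + 1 = 134217727

134217727


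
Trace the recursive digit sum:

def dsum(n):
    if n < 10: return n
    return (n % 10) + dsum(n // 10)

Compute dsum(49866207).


dsum(49866207) = 7 + dsum(4986620)
dsum(4986620) = 0 + dsum(498662)
dsum(498662) = 2 + dsum(49866)
dsum(49866) = 6 + dsum(4986)
dsum(4986) = 6 + dsum(498)
dsum(498) = 8 + dsum(49)
dsum(49) = 9 + dsum(4)
dsum(4) = 4  (base case)
Total: 7 + 0 + 2 + 6 + 6 + 8 + 9 + 4 = 42

42


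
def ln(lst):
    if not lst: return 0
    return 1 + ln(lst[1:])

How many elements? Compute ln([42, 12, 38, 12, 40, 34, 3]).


ln([42, 12, 38, 12, 40, 34, 3]) = 1 + ln([12, 38, 12, 40, 34, 3])
ln([12, 38, 12, 40, 34, 3]) = 1 + ln([38, 12, 40, 34, 3])
ln([38, 12, 40, 34, 3]) = 1 + ln([12, 40, 34, 3])
ln([12, 40, 34, 3]) = 1 + ln([40, 34, 3])
ln([40, 34, 3]) = 1 + ln([34, 3])
ln([34, 3]) = 1 + ln([3])
ln([3]) = 1 + ln([])
ln([]) = 0  (base case)
Unwinding: 1 + 1 + 1 + 1 + 1 + 1 + 1 + 0 = 7

7


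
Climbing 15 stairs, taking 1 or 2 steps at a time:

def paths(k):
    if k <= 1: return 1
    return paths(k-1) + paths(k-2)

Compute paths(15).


Building up from base cases:
paths(0) = 1
paths(1) = 1
paths(2) = paths(1) + paths(0) = 1 + 1 = 2
paths(3) = paths(2) + paths(1) = 2 + 1 = 3
paths(4) = paths(3) + paths(2) = 3 + 2 = 5
paths(5) = paths(4) + paths(3) = 5 + 3 = 8
paths(6) = paths(5) + paths(4) = 8 + 5 = 13
paths(7) = paths(6) + paths(5) = 13 + 8 = 21
paths(8) = paths(7) + paths(6) = 21 + 13 = 34
paths(9) = paths(8) + paths(7) = 34 + 21 = 55
paths(10) = paths(9) + paths(8) = 55 + 34 = 89
paths(11) = paths(10) + paths(9) = 89 + 55 = 144
paths(12) = paths(11) + paths(10) = 144 + 89 = 233
paths(13) = paths(12) + paths(11) = 233 + 144 = 377
paths(14) = paths(13) + paths(12) = 377 + 233 = 610
paths(15) = paths(14) + paths(13) = 610 + 377 = 987

987


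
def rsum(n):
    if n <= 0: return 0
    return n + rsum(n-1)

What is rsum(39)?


rsum(39)
= 39 + 38 + 37 + 36 + 35 + 34 + 33 + 32 + 31 + 30 + 29 + 28 + 27 + 26 + 25 + 24 + 23 + 22 + 21 + 20 + 19 + 18 + 17 + 16 + 15 + 14 + 13 + 12 + 11 + 10 + 9 + 8 + 7 + 6 + 5 + 4 + 3 + 2 + 1 + rsum(0)
= 39 + 38 + 37 + 36 + 35 + 34 + 33 + 32 + 31 + 30 + 29 + 28 + 27 + 26 + 25 + 24 + 23 + 22 + 21 + 20 + 19 + 18 + 17 + 16 + 15 + 14 + 13 + 12 + 11 + 10 + 9 + 8 + 7 + 6 + 5 + 4 + 3 + 2 + 1 + 0
= 780

780


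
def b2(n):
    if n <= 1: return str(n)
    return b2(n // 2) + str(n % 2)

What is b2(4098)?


b2(4098) = b2(2049) + '0'
b2(2049) = b2(1024) + '1'
b2(1024) = b2(512) + '0'
b2(512) = b2(256) + '0'
b2(256) = b2(128) + '0'
b2(128) = b2(64) + '0'
b2(64) = b2(32) + '0'
b2(32) = b2(16) + '0'
b2(16) = b2(8) + '0'
b2(8) = b2(4) + '0'
b2(4) = b2(2) + '0'
b2(2) = b2(1) + '0'
b2(1) = '1'  (base case)
Concatenating: '1' + '0' + '0' + '0' + '0' + '0' + '0' + '0' + '0' + '0' + '0' + '1' + '0' = '1000000000010'

1000000000010


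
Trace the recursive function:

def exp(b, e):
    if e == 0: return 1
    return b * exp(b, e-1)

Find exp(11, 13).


exp(11, 13)
= 11 * exp(11, 12)
= 11 * 11 * exp(11, 11)
= 11 * 11 * 11 * exp(11, 10)
= 11 * 11 * 11 * 11 * exp(11, 9)
= 11 * 11 * 11 * 11 * 11 * exp(11, 8)
= 11 * 11 * 11 * 11 * 11 * 11 * exp(11, 7)
= 11 * 11 * 11 * 11 * 11 * 11 * 11 * exp(11, 6)
= 11 * 11 * 11 * 11 * 11 * 11 * 11 * 11 * exp(11, 5)
= 11 * 11 * 11 * 11 * 11 * 11 * 11 * 11 * 11 * exp(11, 4)
= 11 * 11 * 11 * 11 * 11 * 11 * 11 * 11 * 11 * 11 * exp(11, 3)
= 11 * 11 * 11 * 11 * 11 * 11 * 11 * 11 * 11 * 11 * 11 * exp(11, 2)
= 11 * 11 * 11 * 11 * 11 * 11 * 11 * 11 * 11 * 11 * 11 * 11 * exp(11, 1)
= 11 * 11 * 11 * 11 * 11 * 11 * 11 * 11 * 11 * 11 * 11 * 11 * 11 * exp(11, 0)
= 11 * 11 * 11 * 11 * 11 * 11 * 11 * 11 * 11 * 11 * 11 * 11 * 11 * 1
= 34522712143931

34522712143931


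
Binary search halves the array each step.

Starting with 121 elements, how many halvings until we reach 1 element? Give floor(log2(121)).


121 / 2 = 60
60 / 2 = 30
30 / 2 = 15
15 / 2 = 7
7 / 2 = 3
3 / 2 = 1
Reached 1 after 6 halvings

6


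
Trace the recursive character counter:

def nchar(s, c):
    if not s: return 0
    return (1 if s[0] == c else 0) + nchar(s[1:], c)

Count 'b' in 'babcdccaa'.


s[0]='b' == 'b' -> 1
s[0]='a' != 'b' -> 0
s[0]='b' == 'b' -> 1
s[0]='c' != 'b' -> 0
s[0]='d' != 'b' -> 0
s[0]='c' != 'b' -> 0
s[0]='c' != 'b' -> 0
s[0]='a' != 'b' -> 0
s[0]='a' != 'b' -> 0
Sum: 1 + 0 + 1 + 0 + 0 + 0 + 0 + 0 + 0 = 2

2


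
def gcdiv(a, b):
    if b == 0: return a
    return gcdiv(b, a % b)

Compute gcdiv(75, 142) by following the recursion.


gcdiv(75, 142) = gcdiv(142, 75)
gcdiv(142, 75) = gcdiv(75, 67)
gcdiv(75, 67) = gcdiv(67, 8)
gcdiv(67, 8) = gcdiv(8, 3)
gcdiv(8, 3) = gcdiv(3, 2)
gcdiv(3, 2) = gcdiv(2, 1)
gcdiv(2, 1) = gcdiv(1, 0)
gcdiv(1, 0) = 1  (base case)

1


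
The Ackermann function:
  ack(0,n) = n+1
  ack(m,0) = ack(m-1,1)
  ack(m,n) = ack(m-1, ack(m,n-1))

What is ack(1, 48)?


ack(1, 48) = ack(0, ack(1, 47))
  ack(1, 47) = ack(0, ack(1, 46))
    ack(1, 46) = ack(0, ack(1, 45))
      ack(1, 45) = ack(0, ack(1, 44))
        ack(1, 44) = ack(0, ack(1, 43))
          ack(1, 43) = ack(0, ack(1, 42))
          ack(1, 42) = ack(0, ack(1, 41))
          ack(1, 41) = ack(0, ack(1, 40))
          ack(1, 40) = ack(0, ack(1, 39))
          ack(1, 39) = ack(0, ack(1, 38))
          ack(1, 38) = ack(0, ack(1, 37))
          ack(1, 37) = ack(0, ack(1, 36))
          ack(1, 36) = ack(0, ack(1, 35))
          ack(1, 35) = ack(0, ack(1, 34))
          ack(1, 34) = ack(0, ack(1, 33))
          ack(1, 33) = ack(0, ack(1, 32))
          ack(1, 32) = ack(0, ack(1, 31))
          ack(1, 31) = ack(0, ack(1, 30))
          ack(1, 30) = ack(0, ack(1, 29))
          ack(1, 29) = ack(0, ack(1, 28))
          ack(1, 28) = ack(0, ack(1, 27))
          ack(1, 27) = ack(0, ack(1, 26))
          ack(1, 26) = ack(0, ack(1, 25))
          ack(1, 25) = ack(0, ack(1, 24))
          ack(1, 24) = ack(0, ack(1, 23))
... (trace truncated)
Result: ack(1, 48) = 50

50


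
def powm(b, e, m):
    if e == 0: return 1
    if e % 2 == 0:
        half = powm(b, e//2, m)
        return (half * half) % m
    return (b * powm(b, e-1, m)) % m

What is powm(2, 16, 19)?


powm(2, 16, 19): e is even, compute powm(2, 8, 19)
  powm(2, 8, 19): e is even, compute powm(2, 4, 19)
    powm(2, 4, 19): e is even, compute powm(2, 2, 19)
      powm(2, 2, 19): e is even, compute powm(2, 1, 19)
        powm(2, 1, 19): e is odd, compute powm(2, 0, 19)
          powm(2, 0, 19) = 1
        (2 * 1) % 19 = 2
      half=2, (2*2) % 19 = 4
    half=4, (4*4) % 19 = 16
  half=16, (16*16) % 19 = 9
half=9, (9*9) % 19 = 5

5


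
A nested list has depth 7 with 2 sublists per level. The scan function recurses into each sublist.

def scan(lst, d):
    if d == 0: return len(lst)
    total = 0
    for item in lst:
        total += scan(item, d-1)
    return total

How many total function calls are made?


At depth 0 (root): 1 call
At depth 1: each of 1 parents calls scan on 2 children = 2 calls
At depth 2: each of 2 parents calls scan on 2 children = 4 calls
At depth 3: each of 4 parents calls scan on 2 children = 8 calls
At depth 4: each of 8 parents calls scan on 2 children = 16 calls
At depth 5: each of 16 parents calls scan on 2 children = 32 calls
At depth 6: each of 32 parents calls scan on 2 children = 64 calls
At depth 7: each of 64 parents calls scan on 2 children = 128 calls
Total: 1 + 2 + 4 + 8 + 16 + 32 + 64 + 128 = 255

255


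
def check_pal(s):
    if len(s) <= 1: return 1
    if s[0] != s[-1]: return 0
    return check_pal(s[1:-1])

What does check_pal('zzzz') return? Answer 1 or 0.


check_pal('zzzz'): s[0]='z' == s[-1]='z' -> check check_pal('zz')
check_pal('zz'): s[0]='z' == s[-1]='z' -> check check_pal('')
check_pal(''): len <= 1 -> return 1  (base case)
Result: 1 (palindrome)

1


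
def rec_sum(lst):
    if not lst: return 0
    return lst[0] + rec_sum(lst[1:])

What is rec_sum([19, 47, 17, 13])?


rec_sum([19, 47, 17, 13]) = 19 + rec_sum([47, 17, 13])
rec_sum([47, 17, 13]) = 47 + rec_sum([17, 13])
rec_sum([17, 13]) = 17 + rec_sum([13])
rec_sum([13]) = 13 + rec_sum([])
rec_sum([]) = 0  (base case)
Total: 19 + 47 + 17 + 13 + 0 = 96

96


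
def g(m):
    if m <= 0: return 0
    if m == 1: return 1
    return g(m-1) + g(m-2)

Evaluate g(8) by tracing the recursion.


Computing g(8) bottom-up:
g(0) = 0
g(1) = 1
g(2) = g(1) + g(0) = 1 + 0 = 1
g(3) = g(2) + g(1) = 1 + 1 = 2
g(4) = g(3) + g(2) = 2 + 1 = 3
g(5) = g(4) + g(3) = 3 + 2 = 5
g(6) = g(5) + g(4) = 5 + 3 = 8
g(7) = g(6) + g(5) = 8 + 5 = 13
g(8) = g(7) + g(6) = 13 + 8 = 21

21


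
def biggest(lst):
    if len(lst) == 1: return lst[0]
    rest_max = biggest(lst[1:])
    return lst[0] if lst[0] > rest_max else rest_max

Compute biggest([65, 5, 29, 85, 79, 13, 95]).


biggest([65, 5, 29, 85, 79, 13, 95]): compare 65 with biggest([5, 29, 85, 79, 13, 95])
biggest([5, 29, 85, 79, 13, 95]): compare 5 with biggest([29, 85, 79, 13, 95])
biggest([29, 85, 79, 13, 95]): compare 29 with biggest([85, 79, 13, 95])
biggest([85, 79, 13, 95]): compare 85 with biggest([79, 13, 95])
biggest([79, 13, 95]): compare 79 with biggest([13, 95])
biggest([13, 95]): compare 13 with biggest([95])
biggest([95]) = 95  (base case)
Compare 13 with 95 -> 95
Compare 79 with 95 -> 95
Compare 85 with 95 -> 95
Compare 29 with 95 -> 95
Compare 5 with 95 -> 95
Compare 65 with 95 -> 95

95


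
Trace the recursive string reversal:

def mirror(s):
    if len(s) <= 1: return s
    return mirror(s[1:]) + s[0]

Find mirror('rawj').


mirror('rawj') = mirror('awj') + 'r'
mirror('awj') = mirror('wj') + 'a'
mirror('wj') = mirror('j') + 'w'
mirror('j') = 'j'  (base case)
Concatenating: 'j' + 'w' + 'a' + 'r' = 'jwar'

jwar
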